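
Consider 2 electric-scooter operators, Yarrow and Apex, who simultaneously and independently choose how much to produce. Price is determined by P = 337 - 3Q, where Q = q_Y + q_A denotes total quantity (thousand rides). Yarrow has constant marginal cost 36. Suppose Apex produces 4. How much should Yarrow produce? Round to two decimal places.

48.17

With the rival's output fixed at 4, Yarrow's profit is π_Y = (337 - 3·4 - 3q_Y)q_Y - (36q_Y) = (325 - 3q_Y)q_Y - (36q_Y).
∂π_Y/∂q_Y = 289 - 6q_Y = 0, so q_Y = 289/6.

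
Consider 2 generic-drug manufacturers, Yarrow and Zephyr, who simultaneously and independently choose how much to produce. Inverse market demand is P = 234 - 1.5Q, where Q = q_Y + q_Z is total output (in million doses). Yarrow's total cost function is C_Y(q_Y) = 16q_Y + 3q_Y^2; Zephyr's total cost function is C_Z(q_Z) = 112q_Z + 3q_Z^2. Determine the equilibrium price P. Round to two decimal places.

Yarrow's profit: π_Y = (234 - 1.5Q)q_Y - (16q_Y + 3q_Y²). Setting ∂π_Y/∂q_Y = 0: 218 - 9q_Y - (3/2)(q_Z) = 0.
Zephyr's profit: π_Z = (234 - 1.5Q)q_Z - (112q_Z + 3q_Z²). Setting ∂π_Z/∂q_Z = 0: 122 - 9q_Z - (3/2)(q_Y) = 0.
So q_Y = (218 - (3/2)q_Z)/9 and q_Z = (122 - (3/2)q_Y)/9.
Substituting one into the other gives q_Y = 22.5905 and q_Z = 1028/105.
Total output Q = 680/21, so price P = 234 - (3/2)·(680/21) = 1298/7.

185.43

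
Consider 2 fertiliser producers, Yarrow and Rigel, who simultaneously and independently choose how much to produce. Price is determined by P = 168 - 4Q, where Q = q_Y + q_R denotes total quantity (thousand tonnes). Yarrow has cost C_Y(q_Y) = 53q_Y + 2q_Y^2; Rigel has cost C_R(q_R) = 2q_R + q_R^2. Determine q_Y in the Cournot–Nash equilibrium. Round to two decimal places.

Yarrow's profit: π_Y = (168 - 4Q)q_Y - (53q_Y + 2q_Y²). Setting ∂π_Y/∂q_Y = 0: 115 - 12q_Y - 4(q_R) = 0.
Rigel's profit: π_R = (168 - 4Q)q_R - (2q_R + q_R²). Setting ∂π_R/∂q_R = 0: 166 - 10q_R - 4(q_Y) = 0.
So q_Y = (115 - 4q_R)/12 and q_R = (166 - 4q_Y)/10.
Substituting one into the other gives q_Y = 243/52 and q_R = 383/26.

4.67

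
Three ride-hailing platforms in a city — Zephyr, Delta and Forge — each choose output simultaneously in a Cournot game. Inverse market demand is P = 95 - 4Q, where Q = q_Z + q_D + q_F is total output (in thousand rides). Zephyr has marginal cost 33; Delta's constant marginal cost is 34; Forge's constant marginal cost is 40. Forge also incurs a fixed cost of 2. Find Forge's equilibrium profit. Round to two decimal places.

Zephyr's profit: π_Z = (95 - 4Q)q_Z - (33q_Z). Setting ∂π_Z/∂q_Z = 0: 62 - 8q_Z - 4(q_D + q_F) = 0.
Delta's first-order condition: 61 - 8q_D - 4(q_Z + q_F) = 0.
Forge's first-order condition: 55 - 8q_F - 4(q_Z + q_D) = 0.
Summing all 3 equations gives 178 − 16Q = 0, hence Q = 89/8.
Back-substituting: q_Z = (62 − 89/2)/4 = 35/8, q_D = (61 − 89/2)/4 = 33/8, q_F = (55 − 89/2)/4 = 21/8.
Price P = 95 - 4·(89/8) = 101/2.
Forge's profit: (101/2 - 40)·(21/8) - 2 = 409/16.

25.56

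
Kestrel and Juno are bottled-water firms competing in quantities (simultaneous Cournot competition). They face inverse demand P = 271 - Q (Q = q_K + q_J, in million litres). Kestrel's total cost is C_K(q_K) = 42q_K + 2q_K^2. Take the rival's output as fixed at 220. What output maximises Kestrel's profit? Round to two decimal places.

With the rival's output fixed at 220, Kestrel's profit is π_K = (271 - 220 - q_K)q_K - (42q_K + 2q_K²) = (51 - q_K)q_K - (42q_K + 2q_K²).
∂π_K/∂q_K = 9 - 6q_K = 0, so q_K = 3/2.

1.50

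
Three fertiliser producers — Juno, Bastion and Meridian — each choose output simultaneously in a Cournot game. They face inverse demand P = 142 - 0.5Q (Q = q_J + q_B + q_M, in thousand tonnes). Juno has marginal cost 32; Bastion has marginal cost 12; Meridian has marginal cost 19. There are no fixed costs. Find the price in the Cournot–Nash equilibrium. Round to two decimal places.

51.25

Juno's profit: π_J = (142 - 0.5Q)q_J - (32q_J). Setting ∂π_J/∂q_J = 0: 110 - q_J - (1/2)(q_B + q_M) = 0.
Bastion's first-order condition: 130 - q_B - (1/2)(q_J + q_M) = 0.
Meridian's first-order condition: 123 - q_M - (1/2)(q_J + q_B) = 0.
Adding the 3 conditions: 363 − Q − Q = 0, i.e. Q = 363/2.
Back-substituting: q_J = (110 − 363/4)/(1/2) = 77/2, q_B = (130 − 363/4)/(1/2) = 157/2, q_M = (123 − 363/4)/(1/2) = 129/2.
Total output Q = 363/2, so price P = 142 - (1/2)·(363/2) = 205/4.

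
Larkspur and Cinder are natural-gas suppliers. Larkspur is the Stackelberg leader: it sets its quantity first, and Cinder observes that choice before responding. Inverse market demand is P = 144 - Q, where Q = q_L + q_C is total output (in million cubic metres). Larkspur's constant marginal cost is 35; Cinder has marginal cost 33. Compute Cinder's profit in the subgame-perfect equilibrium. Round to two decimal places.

The follower Cinder best-responds to any q_L: π_C = (144 - Q)q_C - 33q_C.
Follower FOC: 111 - q_L - 2q_C = 0, so q_C(q_L) = (111 - q_L)/2.
Larkspur substitutes q_C(q_L) into its own profit: π_L = q_L(144 - q_L - (111 - q_L)/2) - 35q_L = (177/2 - (1/2)q_L)q_L - 35q_L.
Leader FOC: 107/2 - q_L = 0, so q_L = 107/2.
Then q_C = (111 - 107/2)/2 = 115/4.
Price P = 144 - 329/4 = 247/4.
Cinder's profit: (247/4 - 33)·(115/4) = 826.5625.

826.56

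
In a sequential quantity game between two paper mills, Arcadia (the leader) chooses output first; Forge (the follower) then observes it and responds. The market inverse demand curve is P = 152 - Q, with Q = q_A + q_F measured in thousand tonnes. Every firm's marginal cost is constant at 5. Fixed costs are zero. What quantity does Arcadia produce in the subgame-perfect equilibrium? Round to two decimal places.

Solve by backward induction. Given q_A, the follower Forge maximises π_F = (152 - q_A - q_F)q_F - 5q_F.
Follower FOC: 147 - q_A - 2q_F = 0, so q_F(q_A) = (147 - q_A)/2.
Arcadia substitutes q_F(q_A) into its own profit: π_A = q_A(152 - q_A - (147 - q_A)/2) - 5q_A = (157/2 - (1/2)q_A)q_A - 5q_A.
Leader FOC: 147/2 - q_A = 0, so q_A = 147/2.
Then q_F = (147 - 147/2)/2 = 147/4.

73.50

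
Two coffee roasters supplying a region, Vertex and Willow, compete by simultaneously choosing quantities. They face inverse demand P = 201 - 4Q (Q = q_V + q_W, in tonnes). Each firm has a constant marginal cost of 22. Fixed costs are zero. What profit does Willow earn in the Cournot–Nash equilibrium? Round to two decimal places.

Each firm earns π_i = (201 - 4Q)q_i - 22q_i.
Setting ∂π_i/∂q_i = 0 with rivals' quantities fixed: 179 - 8q_i - 4q_j = 0.
With identical firms every q_j equals q_i, so q_j = q_i and 179 = 12q_i, giving q_i = 179/12.
Price P = 201 - 4·(179/6) = 245/3.
Willow's profit: (245/3 - 22)·(179/12) = 890.0278.

890.03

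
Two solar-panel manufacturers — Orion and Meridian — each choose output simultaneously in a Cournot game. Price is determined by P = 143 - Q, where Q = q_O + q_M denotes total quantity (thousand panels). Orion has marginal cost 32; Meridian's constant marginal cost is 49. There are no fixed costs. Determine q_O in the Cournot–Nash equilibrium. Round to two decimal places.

42.67

Orion's profit: π_O = (143 - Q)q_O - (32q_O). Setting ∂π_O/∂q_O = 0: 111 - 2q_O - (q_M) = 0.
Meridian's first-order condition: 94 - 2q_M - (q_O) = 0.
So q_O = (111 - q_M)/2 and q_M = (94 - q_O)/2.
Substituting one into the other gives q_O = 128/3 and q_M = 77/3.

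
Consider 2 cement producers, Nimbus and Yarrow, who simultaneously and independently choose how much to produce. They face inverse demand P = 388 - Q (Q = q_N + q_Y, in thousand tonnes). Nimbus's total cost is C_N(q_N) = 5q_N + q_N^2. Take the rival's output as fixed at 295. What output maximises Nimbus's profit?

With the rival's output fixed at 295, Nimbus's profit is π_N = (388 - 295 - q_N)q_N - (5q_N + q_N²) = (93 - q_N)q_N - (5q_N + q_N²).
∂π_N/∂q_N = 88 - 4q_N = 0, so q_N = 22.

22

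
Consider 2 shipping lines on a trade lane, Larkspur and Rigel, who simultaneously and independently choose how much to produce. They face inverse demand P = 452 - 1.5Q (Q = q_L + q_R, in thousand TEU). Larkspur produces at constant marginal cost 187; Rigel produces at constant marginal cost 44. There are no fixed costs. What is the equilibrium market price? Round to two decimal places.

227.67

Larkspur's profit: π_L = (452 - 1.5Q)q_L - (187q_L). Setting ∂π_L/∂q_L = 0: 265 - 3q_L - (3/2)(q_R) = 0.
Rigel's profit: π_R = (452 - 1.5Q)q_R - (44q_R). Setting ∂π_R/∂q_R = 0: 408 - 3q_R - (3/2)(q_L) = 0.
So q_L = (265 - (3/2)q_R)/3 and q_R = (408 - (3/2)q_L)/3.
Solving the pair: q_L = 244/9, q_R = 1102/9.
Total output Q = 1346/9, so price P = 452 - (3/2)·(1346/9) = 683/3.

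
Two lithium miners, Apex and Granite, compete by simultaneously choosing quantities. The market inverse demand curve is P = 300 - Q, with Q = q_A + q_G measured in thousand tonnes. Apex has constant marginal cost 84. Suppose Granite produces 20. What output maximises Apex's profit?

98

With the rival's output fixed at 20, Apex's profit is π_A = (300 - 20 - q_A)q_A - (84q_A) = (280 - q_A)q_A - (84q_A).
∂π_A/∂q_A = 196 - 2q_A = 0, so q_A = 98.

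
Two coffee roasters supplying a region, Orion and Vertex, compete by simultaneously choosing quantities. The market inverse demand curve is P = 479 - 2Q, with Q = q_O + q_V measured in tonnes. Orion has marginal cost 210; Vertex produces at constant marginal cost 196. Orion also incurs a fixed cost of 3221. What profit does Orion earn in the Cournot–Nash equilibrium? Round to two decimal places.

391.50

Orion's profit: π_O = (479 - 2Q)q_O - (210q_O). Setting ∂π_O/∂q_O = 0: 269 - 4q_O - 2(q_V) = 0.
Vertex's profit: π_V = (479 - 2Q)q_V - (196q_V). Setting ∂π_V/∂q_V = 0: 283 - 4q_V - 2(q_O) = 0.
Rearranging gives the reaction functions q_O = (269 - 2q_V)/4 and q_V = (283 - 2q_O)/4.
Solving the pair: q_O = 85/2, q_V = 99/2.
Price P = 479 - 2·92 = 295.
Orion's profit: (295 - 210)·(85/2) - 3221 = 783/2.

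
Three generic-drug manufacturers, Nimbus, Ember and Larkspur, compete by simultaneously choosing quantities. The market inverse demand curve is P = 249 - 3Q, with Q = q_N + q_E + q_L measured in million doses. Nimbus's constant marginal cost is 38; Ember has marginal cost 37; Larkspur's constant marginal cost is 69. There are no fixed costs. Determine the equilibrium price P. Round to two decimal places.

98.25

Nimbus's profit: π_N = (249 - 3Q)q_N - (38q_N). Setting ∂π_N/∂q_N = 0: 211 - 6q_N - 3(q_E + q_L) = 0.
Ember's first-order condition: 212 - 6q_E - 3(q_N + q_L) = 0.
Larkspur's profit: π_L = (249 - 3Q)q_L - (69q_L). Setting ∂π_L/∂q_L = 0: 180 - 6q_L - 3(q_N + q_E) = 0.
Summing all 3 equations gives 603 − 12Q = 0, hence Q = 201/4.
Back-substituting: q_N = (211 − 603/4)/3 = 241/12, q_E = (212 − 603/4)/3 = 245/12, q_L = (180 − 603/4)/3 = 39/4.
Total output Q = 201/4, so price P = 249 - 3·(201/4) = 393/4.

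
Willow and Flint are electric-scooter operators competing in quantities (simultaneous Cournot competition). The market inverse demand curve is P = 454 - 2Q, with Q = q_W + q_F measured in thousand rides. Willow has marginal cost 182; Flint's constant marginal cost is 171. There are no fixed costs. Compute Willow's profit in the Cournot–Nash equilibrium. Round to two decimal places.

3784.50

Willow's profit: π_W = (454 - 2Q)q_W - (182q_W). Setting ∂π_W/∂q_W = 0: 272 - 4q_W - 2(q_F) = 0.
Flint's first-order condition: 283 - 4q_F - 2(q_W) = 0.
So q_W = (272 - 2q_F)/4 and q_F = (283 - 2q_W)/4.
Solving the pair: q_W = 87/2, q_F = 49.
Price P = 454 - 2·(185/2) = 269.
Willow's profit: (269 - 182)·(87/2) = 3784.5000.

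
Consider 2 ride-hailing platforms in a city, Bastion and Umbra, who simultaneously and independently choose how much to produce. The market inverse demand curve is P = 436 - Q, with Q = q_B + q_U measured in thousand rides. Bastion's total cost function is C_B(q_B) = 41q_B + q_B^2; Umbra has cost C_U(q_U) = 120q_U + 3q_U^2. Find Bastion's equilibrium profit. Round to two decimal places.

16833.17

Bastion's profit: π_B = (436 - Q)q_B - (41q_B + q_B²). Setting ∂π_B/∂q_B = 0: 395 - 4q_B - (q_U) = 0.
Umbra's first-order condition: 316 - 8q_U - (q_B) = 0.
So q_B = (395 - q_U)/4 and q_U = (316 - q_B)/8.
Solving the pair: q_B = 91.7419, q_U = 869/31.
Price P = 436 - 119.7742 = 316.2258.
Bastion's profit: 316.2258·91.7419 - 41·91.7419 - 91.7419² = 16833.1655.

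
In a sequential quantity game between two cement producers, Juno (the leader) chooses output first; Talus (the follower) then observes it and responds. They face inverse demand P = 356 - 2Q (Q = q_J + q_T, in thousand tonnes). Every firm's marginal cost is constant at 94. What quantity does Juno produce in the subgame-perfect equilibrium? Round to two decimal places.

The follower Talus best-responds to any q_J: π_T = (356 - 2Q)q_T - 94q_T.
Follower FOC: 262 - 2q_J - 4q_T = 0, so q_T(q_J) = (262 - 2q_J)/4.
The leader anticipates this reaction. Substituting into P = 356 - 2Q gives P = 225 - q_J, so π_J = (225 - q_J)q_J - 94q_J.
The leader's first-order condition 131 - 2q_J = 0 yields q_J = 131/2.
Then q_T = (262 - 2·(131/2))/4 = 131/4.

65.50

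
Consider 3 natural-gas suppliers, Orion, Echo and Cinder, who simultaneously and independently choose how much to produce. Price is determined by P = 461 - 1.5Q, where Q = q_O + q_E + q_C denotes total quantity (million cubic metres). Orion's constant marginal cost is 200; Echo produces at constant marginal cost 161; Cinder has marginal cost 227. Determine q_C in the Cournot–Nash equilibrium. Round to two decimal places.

23.50

Orion's profit: π_O = (461 - 1.5Q)q_O - (200q_O). Setting ∂π_O/∂q_O = 0: 261 - 3q_O - (3/2)(q_E + q_C) = 0.
Echo's profit: π_E = (461 - 1.5Q)q_E - (161q_E). Setting ∂π_E/∂q_E = 0: 300 - 3q_E - (3/2)(q_O + q_C) = 0.
Cinder's first-order condition: 234 - 3q_C - (3/2)(q_O + q_E) = 0.
Adding the 3 first-order conditions: 795 − 6Q = 0, so Q = 265/2.
Back-substituting: q_O = (261 − 795/4)/(3/2) = 83/2, q_E = (300 − 795/4)/(3/2) = 135/2, q_C = (234 − 795/4)/(3/2) = 47/2.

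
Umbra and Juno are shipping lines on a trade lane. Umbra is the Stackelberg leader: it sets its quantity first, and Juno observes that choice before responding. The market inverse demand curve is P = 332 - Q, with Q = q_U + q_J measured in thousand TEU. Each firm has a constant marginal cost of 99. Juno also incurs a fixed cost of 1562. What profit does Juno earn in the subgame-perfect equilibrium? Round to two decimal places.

1831.06

Solve by backward induction. Given q_U, the follower Juno maximises π_J = (332 - q_U - q_J)q_J - 99q_J.
Setting the follower's marginal profit to zero, 233 - q_U - 2q_J = 0, i.e. q_J = (233 - q_U)/2.
Umbra substitutes q_J(q_U) into its own profit: π_U = q_U(332 - q_U - (233 - q_U)/2) - 99q_U = (431/2 - (1/2)q_U)q_U - 99q_U.
Leader FOC: 233/2 - q_U = 0, so q_U = 233/2.
Then q_J = (233 - 233/2)/2 = 233/4.
Price P = 332 - 699/4 = 629/4.
Juno's profit: (629/4 - 99)·(233/4) - 1562 = 1831.0625.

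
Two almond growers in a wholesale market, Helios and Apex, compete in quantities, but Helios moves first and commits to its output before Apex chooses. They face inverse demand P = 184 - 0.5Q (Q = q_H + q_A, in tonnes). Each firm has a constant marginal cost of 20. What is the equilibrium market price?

61

Solve by backward induction. Given q_H, the follower Apex maximises π_A = (184 - (1/2)q_H - (1/2)q_A)q_A - 20q_A.
Follower FOC: 164 - (1/2)q_H - q_A = 0, so q_A(q_H) = (164 - (1/2)q_H).
The leader anticipates this reaction. Substituting into P = 184 - 0.5Q gives P = 102 - (1/4)q_H, so π_H = (102 - (1/4)q_H)q_H - 20q_H.
Leader FOC: 82 - (1/2)q_H = 0, so q_H = 164.
Then q_A = (164 - (1/2)·164) = 82.
Total output Q = 246, so price P = 184 - (1/2)·246 = 61.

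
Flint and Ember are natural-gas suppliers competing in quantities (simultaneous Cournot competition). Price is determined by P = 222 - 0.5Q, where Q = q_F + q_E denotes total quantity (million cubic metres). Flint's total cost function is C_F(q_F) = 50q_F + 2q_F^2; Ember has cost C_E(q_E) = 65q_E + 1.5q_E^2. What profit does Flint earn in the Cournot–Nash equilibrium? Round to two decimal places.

2380.97

Flint's profit: π_F = (222 - 0.5Q)q_F - (50q_F + 2q_F²). Setting ∂π_F/∂q_F = 0: 172 - 5q_F - (1/2)(q_E) = 0.
Ember's first-order condition: 157 - 4q_E - (1/2)(q_F) = 0.
Rearranging gives the reaction functions q_F = (172 - (1/2)q_E)/5 and q_E = (157 - (1/2)q_F)/4.
Solving the pair: q_F = 30.8608, q_E = 35.3924.
Price P = 222 - (1/2)·66.2532 = 188.8734.
Flint's profit: 188.8734·30.8608 - 50·30.8608 - 2·30.8608² = 2380.9662.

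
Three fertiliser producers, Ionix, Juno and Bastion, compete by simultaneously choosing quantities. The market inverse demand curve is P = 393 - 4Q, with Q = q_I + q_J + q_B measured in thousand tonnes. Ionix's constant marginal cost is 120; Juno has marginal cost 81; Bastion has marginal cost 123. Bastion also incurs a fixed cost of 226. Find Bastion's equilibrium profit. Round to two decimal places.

565.02

Ionix's profit: π_I = (393 - 4Q)q_I - (120q_I). Setting ∂π_I/∂q_I = 0: 273 - 8q_I - 4(q_J + q_B) = 0.
Juno's first-order condition: 312 - 8q_J - 4(q_I + q_B) = 0.
Bastion's first-order condition: 270 - 8q_B - 4(q_I + q_J) = 0.
Adding the 3 conditions: 855 − 8Q − 8Q = 0, i.e. Q = 855/16.
Back-substituting: q_I = (273 − 855/4)/4 = 237/16, q_J = (312 − 855/4)/4 = 393/16, q_B = (270 − 855/4)/4 = 225/16.
Price P = 393 - 4·(855/16) = 717/4.
Bastion's profit: (717/4 - 123)·(225/16) - 226 = 565.0156.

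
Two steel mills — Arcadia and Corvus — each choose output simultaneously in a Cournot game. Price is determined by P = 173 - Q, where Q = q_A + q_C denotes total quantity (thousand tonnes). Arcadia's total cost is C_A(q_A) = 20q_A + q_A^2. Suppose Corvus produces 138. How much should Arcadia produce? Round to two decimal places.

With the rival's output fixed at 138, Arcadia's profit is π_A = (173 - 138 - q_A)q_A - (20q_A + q_A²) = (35 - q_A)q_A - (20q_A + q_A²).
∂π_A/∂q_A = 15 - 4q_A = 0, so q_A = 15/4.

3.75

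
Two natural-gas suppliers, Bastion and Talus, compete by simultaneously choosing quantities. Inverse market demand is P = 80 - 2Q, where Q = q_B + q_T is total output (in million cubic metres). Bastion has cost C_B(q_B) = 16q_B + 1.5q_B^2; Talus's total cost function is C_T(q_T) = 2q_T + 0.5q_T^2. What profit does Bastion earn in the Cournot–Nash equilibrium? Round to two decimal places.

Bastion's profit: π_B = (80 - 2Q)q_B - (16q_B + (3/2)q_B²). Setting ∂π_B/∂q_B = 0: 64 - 7q_B - 2(q_T) = 0.
Talus's profit: π_T = (80 - 2Q)q_T - (2q_T + (1/2)q_T²). Setting ∂π_T/∂q_T = 0: 78 - 5q_T - 2(q_B) = 0.
Rearranging gives the reaction functions q_B = (64 - 2q_T)/7 and q_T = (78 - 2q_B)/5.
Solving the pair: q_B = 164/31, q_T = 418/31.
Price P = 80 - 2·(582/31) = 1316/31.
Bastion's profit: (1316/31)·(164/31) - 16·(164/31) - (3/2)(164/31)² = 97.9563.

97.96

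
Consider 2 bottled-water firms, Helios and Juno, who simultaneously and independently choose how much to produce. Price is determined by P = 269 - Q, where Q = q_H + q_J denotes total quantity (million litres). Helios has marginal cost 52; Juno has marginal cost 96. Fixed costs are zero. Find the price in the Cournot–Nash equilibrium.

Helios's profit: π_H = (269 - Q)q_H - (52q_H). Setting ∂π_H/∂q_H = 0: 217 - 2q_H - (q_J) = 0.
Juno's profit: π_J = (269 - Q)q_J - (96q_J). Setting ∂π_J/∂q_J = 0: 173 - 2q_J - (q_H) = 0.
So q_H = (217 - q_J)/2 and q_J = (173 - q_H)/2.
Substituting one into the other gives q_H = 87 and q_J = 43.
Total output Q = 130, so price P = 269 - 130 = 139.

139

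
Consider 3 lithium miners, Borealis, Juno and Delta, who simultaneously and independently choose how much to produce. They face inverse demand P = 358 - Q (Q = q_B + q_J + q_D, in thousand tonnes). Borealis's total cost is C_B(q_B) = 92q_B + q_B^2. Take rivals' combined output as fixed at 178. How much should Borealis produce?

With rivals' combined output fixed at 178, Borealis's profit is π_B = (358 - 178 - q_B)q_B - (92q_B + q_B²) = (180 - q_B)q_B - (92q_B + q_B²).
∂π_B/∂q_B = 88 - 4q_B = 0, so q_B = 22.

22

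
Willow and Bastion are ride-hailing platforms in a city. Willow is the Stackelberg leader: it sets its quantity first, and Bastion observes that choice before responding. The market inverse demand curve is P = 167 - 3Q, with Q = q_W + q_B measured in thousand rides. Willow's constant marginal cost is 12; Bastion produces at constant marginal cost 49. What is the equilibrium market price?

60

The follower Bastion best-responds to any q_W: π_B = (167 - 3Q)q_B - 49q_B.
Follower FOC: 118 - 3q_W - 6q_B = 0, so q_B(q_W) = (118 - 3q_W)/6.
The leader anticipates this reaction. Substituting into P = 167 - 3Q gives P = 108 - (3/2)q_W, so π_W = (108 - (3/2)q_W)q_W - 12q_W.
Leader FOC: 96 - 3q_W = 0, so q_W = 32.
Then q_B = (118 - 3·32)/6 = 11/3.
Total output Q = 107/3, so price P = 167 - 3·(107/3) = 60.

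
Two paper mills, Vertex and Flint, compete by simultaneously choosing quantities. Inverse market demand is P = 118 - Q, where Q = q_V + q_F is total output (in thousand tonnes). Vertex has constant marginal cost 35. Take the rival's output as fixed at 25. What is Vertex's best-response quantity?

29

With the rival's output fixed at 25, Vertex's profit is π_V = (118 - 25 - q_V)q_V - (35q_V) = (93 - q_V)q_V - (35q_V).
∂π_V/∂q_V = 58 - 2q_V = 0, so q_V = 29.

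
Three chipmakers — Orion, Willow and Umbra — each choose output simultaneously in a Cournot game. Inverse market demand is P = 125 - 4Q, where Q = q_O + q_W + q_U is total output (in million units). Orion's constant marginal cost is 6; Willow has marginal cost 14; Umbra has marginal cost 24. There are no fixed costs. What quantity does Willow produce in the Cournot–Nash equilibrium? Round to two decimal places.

Orion's profit: π_O = (125 - 4Q)q_O - (6q_O). Setting ∂π_O/∂q_O = 0: 119 - 8q_O - 4(q_W + q_U) = 0.
Willow's first-order condition: 111 - 8q_W - 4(q_O + q_U) = 0.
Umbra's first-order condition: 101 - 8q_U - 4(q_O + q_W) = 0.
Adding the 3 first-order conditions: 331 − 16Q = 0, so Q = 331/16.
Back-substituting: q_O = (119 − 331/4)/4 = 145/16, q_W = (111 − 331/4)/4 = 113/16, q_U = (101 − 331/4)/4 = 73/16.

7.06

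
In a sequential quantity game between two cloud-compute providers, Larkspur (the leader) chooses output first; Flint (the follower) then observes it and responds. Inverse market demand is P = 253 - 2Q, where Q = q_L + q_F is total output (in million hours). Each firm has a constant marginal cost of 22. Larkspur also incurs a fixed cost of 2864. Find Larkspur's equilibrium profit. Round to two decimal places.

Solve by backward induction. Given q_L, the follower Flint maximises π_F = (253 - 2q_L - 2q_F)q_F - 22q_F.
∂π_F/∂q_F = 231 - 2q_L - 4q_F = 0 gives the reaction function q_F = (231 - 2q_L)/4.
The leader anticipates this reaction. Substituting into P = 253 - 2Q gives P = 275/2 - q_L, so π_L = (275/2 - q_L)q_L - 22q_L.
Maximising: ∂π_L/∂q_L = 231/2 - 2q_L = 0, giving q_L = 231/4.
Then q_F = (231 - 2·(231/4))/4 = 231/8.
Price P = 253 - 2·(693/8) = 319/4.
Larkspur's profit: (319/4 - 22)·(231/4) - 2864 = 471.0625.

471.06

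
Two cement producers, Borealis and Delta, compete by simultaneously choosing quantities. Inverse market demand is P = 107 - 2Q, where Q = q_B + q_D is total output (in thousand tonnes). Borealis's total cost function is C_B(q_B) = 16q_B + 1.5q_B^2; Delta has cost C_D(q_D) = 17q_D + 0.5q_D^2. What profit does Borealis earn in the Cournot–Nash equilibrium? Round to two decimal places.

275.43

Borealis's profit: π_B = (107 - 2Q)q_B - (16q_B + (3/2)q_B²). Setting ∂π_B/∂q_B = 0: 91 - 7q_B - 2(q_D) = 0.
Delta's first-order condition: 90 - 5q_D - 2(q_B) = 0.
So q_B = (91 - 2q_D)/7 and q_D = (90 - 2q_B)/5.
Substituting one into the other gives q_B = 275/31 and q_D = 448/31.
Price P = 107 - 2·(723/31) = 1871/31.
Borealis's profit: (1871/31)·(275/31) - 16·(275/31) - (3/2)(275/31)² = 275.4292.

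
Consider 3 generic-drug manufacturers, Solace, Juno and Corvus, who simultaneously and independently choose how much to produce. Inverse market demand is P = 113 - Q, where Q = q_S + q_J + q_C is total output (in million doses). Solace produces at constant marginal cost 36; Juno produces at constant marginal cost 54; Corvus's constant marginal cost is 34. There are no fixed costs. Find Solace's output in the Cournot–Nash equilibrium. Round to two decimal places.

23.25

Solace's profit: π_S = (113 - Q)q_S - (36q_S). Setting ∂π_S/∂q_S = 0: 77 - 2q_S - (q_J + q_C) = 0.
Juno's profit: π_J = (113 - Q)q_J - (54q_J). Setting ∂π_J/∂q_J = 0: 59 - 2q_J - (q_S + q_C) = 0.
Corvus's profit: π_C = (113 - Q)q_C - (34q_C). Setting ∂π_C/∂q_C = 0: 79 - 2q_C - (q_S + q_J) = 0.
Summing all 3 equations gives 215 − 4Q = 0, hence Q = 215/4.
Back-substituting: q_S = (77 − 215/4) = 93/4, q_J = (59 − 215/4) = 21/4, q_C = (79 − 215/4) = 101/4.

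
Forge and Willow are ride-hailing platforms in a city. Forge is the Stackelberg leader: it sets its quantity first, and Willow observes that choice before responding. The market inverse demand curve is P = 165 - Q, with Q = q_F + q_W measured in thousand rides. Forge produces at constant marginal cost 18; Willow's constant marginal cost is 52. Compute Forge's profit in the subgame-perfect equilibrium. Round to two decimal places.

The follower Willow best-responds to any q_F: π_W = (165 - Q)q_W - 52q_W.
Setting the follower's marginal profit to zero, 113 - q_F - 2q_W = 0, i.e. q_W = (113 - q_F)/2.
Forge substitutes q_W(q_F) into its own profit: π_F = q_F(165 - q_F - (113 - q_F)/2) - 18q_F = (217/2 - (1/2)q_F)q_F - 18q_F.
The leader's first-order condition 181/2 - q_F = 0 yields q_F = 181/2.
Then q_W = (113 - 181/2)/2 = 45/4.
Price P = 165 - 407/4 = 253/4.
Forge's profit: (253/4 - 18)·(181/2) = 4095.1250.

4095.13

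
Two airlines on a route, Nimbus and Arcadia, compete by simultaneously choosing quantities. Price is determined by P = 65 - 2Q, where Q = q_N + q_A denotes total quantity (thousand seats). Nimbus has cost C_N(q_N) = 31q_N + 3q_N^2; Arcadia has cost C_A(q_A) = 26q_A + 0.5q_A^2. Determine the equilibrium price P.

47

Nimbus's profit: π_N = (65 - 2Q)q_N - (31q_N + 3q_N²). Setting ∂π_N/∂q_N = 0: 34 - 10q_N - 2(q_A) = 0.
Arcadia's first-order condition: 39 - 5q_A - 2(q_N) = 0.
Rearranging gives the reaction functions q_N = (34 - 2q_A)/10 and q_A = (39 - 2q_N)/5.
Substituting one into the other gives q_N = 2 and q_A = 7.
Total output Q = 9, so price P = 65 - 2·9 = 47.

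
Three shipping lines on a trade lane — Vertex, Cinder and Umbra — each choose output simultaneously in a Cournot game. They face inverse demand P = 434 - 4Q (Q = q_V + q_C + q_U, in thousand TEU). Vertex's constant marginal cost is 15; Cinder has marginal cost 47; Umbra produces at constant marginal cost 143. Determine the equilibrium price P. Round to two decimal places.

159.75

Vertex's profit: π_V = (434 - 4Q)q_V - (15q_V). Setting ∂π_V/∂q_V = 0: 419 - 8q_V - 4(q_C + q_U) = 0.
Cinder's profit: π_C = (434 - 4Q)q_C - (47q_C). Setting ∂π_C/∂q_C = 0: 387 - 8q_C - 4(q_V + q_U) = 0.
Umbra's profit: π_U = (434 - 4Q)q_U - (143q_U). Setting ∂π_U/∂q_U = 0: 291 - 8q_U - 4(q_V + q_C) = 0.
Adding the 3 first-order conditions: 1097 − 16Q = 0, so Q = 1097/16.
Back-substituting: q_V = (419 − 1097/4)/4 = 579/16, q_C = (387 − 1097/4)/4 = 451/16, q_U = (291 − 1097/4)/4 = 67/16.
Total output Q = 1097/16, so price P = 434 - 4·(1097/16) = 639/4.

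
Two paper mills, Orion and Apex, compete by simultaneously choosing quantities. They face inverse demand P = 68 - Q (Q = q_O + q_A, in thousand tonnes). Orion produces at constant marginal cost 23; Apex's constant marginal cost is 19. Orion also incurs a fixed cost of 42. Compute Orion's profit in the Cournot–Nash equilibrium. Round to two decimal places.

Orion's profit: π_O = (68 - Q)q_O - (23q_O). Setting ∂π_O/∂q_O = 0: 45 - 2q_O - (q_A) = 0.
Apex's first-order condition: 49 - 2q_A - (q_O) = 0.
Rearranging gives the reaction functions q_O = (45 - q_A)/2 and q_A = (49 - q_O)/2.
Solving the pair: q_O = 41/3, q_A = 53/3.
Price P = 68 - 94/3 = 110/3.
Orion's profit: (110/3 - 23)·(41/3) - 42 = 1303/9.

144.78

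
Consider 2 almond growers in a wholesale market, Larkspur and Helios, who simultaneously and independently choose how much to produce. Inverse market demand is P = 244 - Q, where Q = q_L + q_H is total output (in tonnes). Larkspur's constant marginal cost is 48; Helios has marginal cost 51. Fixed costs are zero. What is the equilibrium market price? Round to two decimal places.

Larkspur's profit: π_L = (244 - Q)q_L - (48q_L). Setting ∂π_L/∂q_L = 0: 196 - 2q_L - (q_H) = 0.
Helios's profit: π_H = (244 - Q)q_H - (51q_H). Setting ∂π_H/∂q_H = 0: 193 - 2q_H - (q_L) = 0.
So q_L = (196 - q_H)/2 and q_H = (193 - q_L)/2.
Solving the pair: q_L = 199/3, q_H = 190/3.
Total output Q = 389/3, so price P = 244 - 389/3 = 343/3.

114.33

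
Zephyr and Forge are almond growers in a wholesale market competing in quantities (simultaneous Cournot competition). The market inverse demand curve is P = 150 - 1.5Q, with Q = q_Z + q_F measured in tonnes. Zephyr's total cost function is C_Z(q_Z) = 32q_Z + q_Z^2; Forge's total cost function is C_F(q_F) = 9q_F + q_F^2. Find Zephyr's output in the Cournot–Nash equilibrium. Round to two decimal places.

Zephyr's profit: π_Z = (150 - 1.5Q)q_Z - (32q_Z + q_Z²). Setting ∂π_Z/∂q_Z = 0: 118 - 5q_Z - (3/2)(q_F) = 0.
Forge's profit: π_F = (150 - 1.5Q)q_F - (9q_F + q_F²). Setting ∂π_F/∂q_F = 0: 141 - 5q_F - (3/2)(q_Z) = 0.
Rearranging gives the reaction functions q_Z = (118 - (3/2)q_F)/5 and q_F = (141 - (3/2)q_Z)/5.
Solving the pair: q_Z = 1514/91, q_F = 23.2088.

16.64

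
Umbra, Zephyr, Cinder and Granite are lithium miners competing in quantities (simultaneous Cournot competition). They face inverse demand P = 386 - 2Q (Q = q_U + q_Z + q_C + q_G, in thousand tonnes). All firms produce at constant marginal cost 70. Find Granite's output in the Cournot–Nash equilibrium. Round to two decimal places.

Each firm earns π_i = (386 - 2Q)q_i - 70q_i.
Setting ∂π_i/∂q_i = 0 with rivals' quantities fixed: 316 - 4q_i - 2·Σ_{j≠i} q_j = 0.
With identical firms every q_j equals q_i, so Σ_{j≠i} q_j = 3q_i and 316 = 10q_i, giving q_i = 158/5.

31.60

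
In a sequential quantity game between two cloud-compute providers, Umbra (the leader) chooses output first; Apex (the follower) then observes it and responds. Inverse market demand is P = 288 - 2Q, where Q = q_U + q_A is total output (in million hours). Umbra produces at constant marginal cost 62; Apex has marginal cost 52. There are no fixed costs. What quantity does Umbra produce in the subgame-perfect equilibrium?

The follower Apex best-responds to any q_U: π_A = (288 - 2Q)q_A - 52q_A.
Setting the follower's marginal profit to zero, 236 - 2q_U - 4q_A = 0, i.e. q_A = (236 - 2q_U)/4.
Umbra substitutes q_A(q_U) into its own profit: π_U = q_U(288 - 2q_U - (236 - 2q_U)/2) - 62q_U = (170 - q_U)q_U - 62q_U.
Maximising: ∂π_U/∂q_U = 108 - 2q_U = 0, giving q_U = 54.
Then q_A = (236 - 2·54)/4 = 32.

54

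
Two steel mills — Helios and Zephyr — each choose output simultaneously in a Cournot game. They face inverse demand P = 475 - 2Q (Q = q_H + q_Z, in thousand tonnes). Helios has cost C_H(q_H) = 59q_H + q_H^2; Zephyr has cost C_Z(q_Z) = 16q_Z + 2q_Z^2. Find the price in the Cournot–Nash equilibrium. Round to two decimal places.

278.09

Helios's profit: π_H = (475 - 2Q)q_H - (59q_H + q_H²). Setting ∂π_H/∂q_H = 0: 416 - 6q_H - 2(q_Z) = 0.
Zephyr's profit: π_Z = (475 - 2Q)q_Z - (16q_Z + 2q_Z²). Setting ∂π_Z/∂q_Z = 0: 459 - 8q_Z - 2(q_H) = 0.
So q_H = (416 - 2q_Z)/6 and q_Z = (459 - 2q_H)/8.
Substituting one into the other gives q_H = 1205/22 and q_Z = 961/22.
Total output Q = 1083/11, so price P = 475 - 2·(1083/11) = 278.0909.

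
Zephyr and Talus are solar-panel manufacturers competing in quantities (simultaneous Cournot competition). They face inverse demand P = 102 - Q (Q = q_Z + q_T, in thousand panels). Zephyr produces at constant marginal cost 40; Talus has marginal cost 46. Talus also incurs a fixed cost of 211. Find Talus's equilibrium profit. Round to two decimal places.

66.78

Zephyr's profit: π_Z = (102 - Q)q_Z - (40q_Z). Setting ∂π_Z/∂q_Z = 0: 62 - 2q_Z - (q_T) = 0.
Talus's profit: π_T = (102 - Q)q_T - (46q_T). Setting ∂π_T/∂q_T = 0: 56 - 2q_T - (q_Z) = 0.
Best responses: q_Z = (62 - q_T)/2, q_T = (56 - q_Z)/2.
Substituting one into the other gives q_Z = 68/3 and q_T = 50/3.
Price P = 102 - 118/3 = 188/3.
Talus's profit: (188/3 - 46)·(50/3) - 211 = 601/9.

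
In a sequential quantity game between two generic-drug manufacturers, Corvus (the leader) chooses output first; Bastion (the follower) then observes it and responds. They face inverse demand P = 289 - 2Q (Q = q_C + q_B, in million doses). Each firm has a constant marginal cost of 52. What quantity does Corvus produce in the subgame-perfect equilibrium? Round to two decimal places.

Solve by backward induction. Given q_C, the follower Bastion maximises π_B = (289 - 2q_C - 2q_B)q_B - 52q_B.
∂π_B/∂q_B = 237 - 2q_C - 4q_B = 0 gives the reaction function q_B = (237 - 2q_C)/4.
The leader anticipates this reaction. Substituting into P = 289 - 2Q gives P = 341/2 - q_C, so π_C = (341/2 - q_C)q_C - 52q_C.
Leader FOC: 237/2 - 2q_C = 0, so q_C = 237/4.
Then q_B = (237 - 2·(237/4))/4 = 237/8.

59.25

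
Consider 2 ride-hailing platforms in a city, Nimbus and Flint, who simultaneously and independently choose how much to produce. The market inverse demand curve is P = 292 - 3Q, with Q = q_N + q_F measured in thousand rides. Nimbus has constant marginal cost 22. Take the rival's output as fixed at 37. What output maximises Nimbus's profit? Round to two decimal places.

26.50

With the rival's output fixed at 37, Nimbus's profit is π_N = (292 - 3·37 - 3q_N)q_N - (22q_N) = (181 - 3q_N)q_N - (22q_N).
∂π_N/∂q_N = 159 - 6q_N = 0, so q_N = 53/2.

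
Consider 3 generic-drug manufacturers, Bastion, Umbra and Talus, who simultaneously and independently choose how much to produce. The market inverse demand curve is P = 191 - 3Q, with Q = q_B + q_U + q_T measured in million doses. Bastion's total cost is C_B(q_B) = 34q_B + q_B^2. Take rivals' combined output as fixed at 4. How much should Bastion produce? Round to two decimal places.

18.13

With rivals' combined output fixed at 4, Bastion's profit is π_B = (191 - 3·4 - 3q_B)q_B - (34q_B + q_B²) = (179 - 3q_B)q_B - (34q_B + q_B²).
∂π_B/∂q_B = 145 - 8q_B = 0, so q_B = 145/8.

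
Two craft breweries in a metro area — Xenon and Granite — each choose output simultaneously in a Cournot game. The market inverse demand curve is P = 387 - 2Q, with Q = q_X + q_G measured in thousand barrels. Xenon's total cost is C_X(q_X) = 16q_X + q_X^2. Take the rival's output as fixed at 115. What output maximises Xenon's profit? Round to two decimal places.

23.50

With the rival's output fixed at 115, Xenon's profit is π_X = (387 - 2·115 - 2q_X)q_X - (16q_X + q_X²) = (157 - 2q_X)q_X - (16q_X + q_X²).
∂π_X/∂q_X = 141 - 6q_X = 0, so q_X = 47/2.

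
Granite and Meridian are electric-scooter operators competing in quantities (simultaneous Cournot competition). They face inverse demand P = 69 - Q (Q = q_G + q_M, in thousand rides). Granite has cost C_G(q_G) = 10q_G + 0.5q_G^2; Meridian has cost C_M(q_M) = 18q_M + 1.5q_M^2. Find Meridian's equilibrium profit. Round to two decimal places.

Granite's profit: π_G = (69 - Q)q_G - (10q_G + (1/2)q_G²). Setting ∂π_G/∂q_G = 0: 59 - 3q_G - (q_M) = 0.
Meridian's profit: π_M = (69 - Q)q_M - (18q_M + (3/2)q_M²). Setting ∂π_M/∂q_M = 0: 51 - 5q_M - (q_G) = 0.
Best responses: q_G = (59 - q_M)/3, q_M = (51 - q_G)/5.
Substituting one into the other gives q_G = 122/7 and q_M = 47/7.
Price P = 69 - 169/7 = 314/7.
Meridian's profit: (314/7)·(47/7) - 18·(47/7) - (3/2)(47/7)² = 112.7041.

112.70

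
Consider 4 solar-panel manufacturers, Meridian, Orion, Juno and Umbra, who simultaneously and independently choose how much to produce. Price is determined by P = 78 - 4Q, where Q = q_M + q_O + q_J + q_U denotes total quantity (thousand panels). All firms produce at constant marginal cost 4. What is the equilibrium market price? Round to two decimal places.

18.80

Each firm earns π_i = (78 - 4Q)q_i - 4q_i.
First-order condition (treating rivals' output as given): 74 - 8q_i - 4·Σ_{j≠i} q_j = 0.
By symmetry each firm produces the same amount; substituting Σ_{j≠i} q_j = 3q_i yields q_i = 74/20 = 37/10.
Total output Q = 74/5, so price P = 78 - 4·(74/5) = 94/5.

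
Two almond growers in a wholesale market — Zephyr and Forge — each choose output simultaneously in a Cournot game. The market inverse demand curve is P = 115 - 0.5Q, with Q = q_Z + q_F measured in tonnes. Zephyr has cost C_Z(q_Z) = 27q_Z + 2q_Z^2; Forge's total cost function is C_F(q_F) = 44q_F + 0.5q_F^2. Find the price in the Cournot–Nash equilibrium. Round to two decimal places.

Zephyr's profit: π_Z = (115 - 0.5Q)q_Z - (27q_Z + 2q_Z²). Setting ∂π_Z/∂q_Z = 0: 88 - 5q_Z - (1/2)(q_F) = 0.
Forge's first-order condition: 71 - 2q_F - (1/2)(q_Z) = 0.
Best responses: q_Z = (88 - (1/2)q_F)/5, q_F = (71 - (1/2)q_Z)/2.
Solving the pair: q_Z = 562/39, q_F = 1244/39.
Total output Q = 602/13, so price P = 115 - (1/2)·(602/13) = 1194/13.

91.85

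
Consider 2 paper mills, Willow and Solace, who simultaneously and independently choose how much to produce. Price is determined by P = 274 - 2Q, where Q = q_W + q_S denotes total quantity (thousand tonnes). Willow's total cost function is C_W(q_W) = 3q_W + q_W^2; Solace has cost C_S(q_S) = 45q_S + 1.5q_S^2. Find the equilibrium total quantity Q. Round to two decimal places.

59.76

Willow's profit: π_W = (274 - 2Q)q_W - (3q_W + q_W²). Setting ∂π_W/∂q_W = 0: 271 - 6q_W - 2(q_S) = 0.
Solace's first-order condition: 229 - 7q_S - 2(q_W) = 0.
Best responses: q_W = (271 - 2q_S)/6, q_S = (229 - 2q_W)/7.
Substituting one into the other gives q_W = 1439/38 and q_S = 416/19.
Total output Q = 1439/38 + 416/19 = 59.7632.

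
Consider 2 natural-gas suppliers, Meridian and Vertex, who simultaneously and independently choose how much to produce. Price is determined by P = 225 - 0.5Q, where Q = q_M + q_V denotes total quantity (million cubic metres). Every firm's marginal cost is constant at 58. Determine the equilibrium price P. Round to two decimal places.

A representative firm's profit is π_i = q_i(225 - 0.5Q) - 58q_i.
First-order condition (treating rivals' output as given): 167 - q_i - (1/2)q_j = 0.
With identical firms every q_j equals q_i, so q_j = q_i and 167 = (3/2)q_i, giving q_i = 334/3.
Total output Q = 668/3, so price P = 225 - (1/2)·(668/3) = 341/3.

113.67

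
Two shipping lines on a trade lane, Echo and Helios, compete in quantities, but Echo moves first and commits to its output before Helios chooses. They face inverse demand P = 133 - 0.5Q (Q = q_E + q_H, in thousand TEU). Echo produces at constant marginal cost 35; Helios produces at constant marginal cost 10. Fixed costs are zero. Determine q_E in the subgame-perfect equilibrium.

Solve by backward induction. Given q_E, the follower Helios maximises π_H = (133 - (1/2)q_E - (1/2)q_H)q_H - 10q_H.
Setting the follower's marginal profit to zero, 123 - (1/2)q_E - q_H = 0, i.e. q_H = (123 - (1/2)q_E).
Echo substitutes q_H(q_E) into its own profit: π_E = q_E(133 - (1/2)q_E - (123 - (1/2)q_E)/2) - 35q_E = (143/2 - (1/4)q_E)q_E - 35q_E.
The leader's first-order condition 73/2 - (1/2)q_E = 0 yields q_E = 73.
Then q_H = (123 - (1/2)·73) = 173/2.

73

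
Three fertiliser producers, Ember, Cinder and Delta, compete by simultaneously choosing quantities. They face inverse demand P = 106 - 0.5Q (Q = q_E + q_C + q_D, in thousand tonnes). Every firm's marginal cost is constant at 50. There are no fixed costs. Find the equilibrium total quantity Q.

A representative firm's profit is π_i = q_i(106 - 0.5Q) - 50q_i.
Setting ∂π_i/∂q_i = 0 with rivals' quantities fixed: 56 - q_i - (1/2)·Σ_{j≠i} q_j = 0.
By symmetry each firm produces the same amount; substituting Σ_{j≠i} q_j = 2q_i yields q_i = 56/2 = 28.
Total output Q = 28 + 28 + 28 = 84.

84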